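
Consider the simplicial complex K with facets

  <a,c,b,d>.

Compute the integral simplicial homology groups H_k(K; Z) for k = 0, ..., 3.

Fix the vertex order a < b < c < d and write every simplex with vertices in increasing order. Then dim K = 3 and the simplices of K are:

  0-simplices (4): a, b, c, d
  1-simplices (6): ab, ac, ad, bc, bd, cd
  2-simplices (4): abc, abd, acd, bcd
  3-simplices (1): abcd

giving chain groups C_0 ≅ Z^4, C_1 ≅ Z^6, C_2 ≅ Z^4, C_3 ≅ Z^1.

The boundary map ∂_1: C_1 → C_0 maps an edge to its endpoints' difference, ∂[p,q] = q − p.
This gives a 4×6 integer matrix of rank 3; reducing to Smith normal form yields diagonal entries (1,1,1).

The boundary map ∂_2: C_2 → C_1 maps a triangle to the signed sum of its edges. For instance
  ∂bcd = cd − bd + bc,
  ∂acd = cd − ad + ac.
The 6×4 boundary matrix has rank 3 and Smith normal form diag(1,1,1).

∂_3: C_3 → C_2 sends each 3-simplex σ to the alternating sum Σ_i (−1)^i (σ with its i-th vertex removed). For instance
  ∂abcd = bcd − acd + abd − abc.
This gives a 4×1 integer matrix of rank 1; reducing to Smith normal form yields diagonal entries (1).

From H_k ≅ ker(∂_k) / im(∂_{k+1}) we obtain:

  H_0: rank C_0 − rank ∂_1 = 4 − 3 = 1, and the invariant factors of ∂_1 are all 1, so H_0 = Z.
  H_1: rank ker ∂_1 − rank ∂_2 = (6 − 3) − 3 = 0, and the invariant factors of ∂_2 are all 1, so H_1 = 0.
  H_2: rank ker ∂_2 − rank ∂_3 = (4 − 3) − 1 = 0, and the invariant factors of ∂_3 are all 1, so H_2 = 0.
  H_3: rank ker ∂_3 − rank ∂_4 = (1 − 1) − 0 = 0, and there is no ∂_4, so H_3 = 0.

As a check, the Euler characteristic is 4 − 6 + 4 − 1 = 1, which agrees with 1 − 0 + 0 − 0 = 1.
(K is a triangulation of the 3-simplex.)

H_0 = Z,  H_1 = 0,  H_2 = 0,  H_3 = 0.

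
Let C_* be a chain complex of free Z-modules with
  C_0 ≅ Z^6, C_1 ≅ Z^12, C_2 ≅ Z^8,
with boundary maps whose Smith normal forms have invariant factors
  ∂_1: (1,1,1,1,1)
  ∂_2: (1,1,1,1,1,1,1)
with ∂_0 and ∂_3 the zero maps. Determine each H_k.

H_0 = Z,  H_1 = 0,  H_2 = Z.

H_0: b_0 = 6 − 0 − 5 = 1; torsion from ∂_1 factors > 1: none. So H_0 = Z.
H_1: b_1 = 12 − 5 − 7 = 0; torsion from ∂_2 factors > 1: none. So H_1 = 0.
H_2: b_2 = 8 − 7 − 0 = 1; torsion from ∂_3 factors > 1: none. So H_2 = Z.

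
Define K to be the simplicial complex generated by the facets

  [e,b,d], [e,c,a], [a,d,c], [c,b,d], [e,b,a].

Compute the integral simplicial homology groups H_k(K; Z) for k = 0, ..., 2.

We work with the vertex ordering a < b < c < d < e. The simplices of K, each written with vertices in increasing order, are:

  0-simplices (5): a, b, c, d, e
  1-simplices (10): ab, ac, ad, ae, bc, bd, be, cd, ce, de
  2-simplices (5): abe, acd, ace, bcd, bde

Hence C_0 ≅ Z^5, C_1 ≅ Z^10, C_2 ≅ Z^5.

∂_1: C_1 → C_0 is given by ∂[p,q] = [q] − [p].
This gives a 5×10 integer matrix of rank 4; reducing to Smith normal form yields diagonal entries (1,1,1,1).

Boundary ∂_2: C_2 → C_1 maps a triangle to the signed sum of its edges. For instance
  ∂bde = de − be + bd,
  ∂ace = ce − ae + ac.
As a 10×5 matrix over Z this has rank 5, with invariant factors (1,1,1,1,1).

Reading off H_k = ker ∂_k / im ∂_{k+1}:

  H_0: rank C_0 − rank ∂_1 = 5 − 4 = 1, and the invariant factors of ∂_1 are all 1, so H_0 ≅ Z.
  H_1: rank ker ∂_1 − rank ∂_2 = (10 − 4) − 5 = 1, and the invariant factors of ∂_2 are all 1, so H_1 ≅ Z.
  H_2: rank ker ∂_2 − rank ∂_3 = (5 − 5) − 0 = 0, and there is no ∂_3, so H_2 ≅ 0.

(K is a triangulation of the Möbius band.)

H_0 ≅ Z,  H_1 ≅ Z,  H_2 = 0.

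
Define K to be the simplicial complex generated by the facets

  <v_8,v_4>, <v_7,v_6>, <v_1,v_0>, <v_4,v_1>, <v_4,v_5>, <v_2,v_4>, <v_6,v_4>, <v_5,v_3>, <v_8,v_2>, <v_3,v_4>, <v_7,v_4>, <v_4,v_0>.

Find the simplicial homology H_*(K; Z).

K has 9 vertices, 12 edges.
rank ∂_0 = 0, rank ∂_1 = 8 ⇒ b_0 = 9 − 0 − 8 = 1; all invariant factors of ∂_1 are 1 so no torsion. So H_0 = Z.
rank ∂_1 = 8, rank ∂_2 = 0 ⇒ b_1 = 12 − 8 − 0 = 4. So H_1 = Z^4.

H_0 ≅ Z,  H_1 ≅ Z^4.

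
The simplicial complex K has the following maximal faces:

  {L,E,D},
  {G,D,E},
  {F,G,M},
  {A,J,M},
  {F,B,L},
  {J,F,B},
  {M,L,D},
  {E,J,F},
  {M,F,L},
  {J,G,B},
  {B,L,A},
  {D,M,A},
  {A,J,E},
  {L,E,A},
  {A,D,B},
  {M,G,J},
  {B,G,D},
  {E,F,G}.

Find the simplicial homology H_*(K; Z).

Order the vertices as A < B < D < E < F < G < J < L < M. Listing each simplex with vertices in this order, K has dimension 2 with simplices:

  0-simplices (9): A, B, D, E, F, G, J, L, M
  1-simplices (27): AB, AD, AE, AJ, AL, AM, BD, BF, BG, BJ, BL, DE, DG, DL, DM, EF, EG, EJ, EL, FG, FJ, FL, FM, GJ, GM, JM, LM
  2-simplices (18): ABD, ABL, ADM, AEJ, AEL, AJM, BDG, BFJ, BFL, BGJ, DEG, DEL, DLM, EFG, EFJ, FGM, FLM, GJM

so the chain groups are C_0 ≅ Z^9, C_1 ≅ Z^27, C_2 ≅ Z^18.

Boundary ∂_1: C_1 → C_0 sends each edge [p,q] (with p < q) to q − p. For instance
  ∂DL = L − D.
This gives a 9×27 integer matrix of rank 8; reducing to Smith normal form yields diagonal entries (1,1,1,1,1,1,1,1).

∂_2: C_2 → C_1 maps a triangle to the signed sum of its edges. For instance
  ∂DEL = EL − DL + DE,
  ∂AEJ = EJ − AJ + AE.
As a 27×18 matrix over Z this has rank 18, with invariant factors (1,1,1,1,1,1,1,1,1,1,1,1,1,1,1,1,1,2).

Computing H_k = (kernel of ∂_k) / (image of ∂_{k+1}):

  H_0: rank C_0 − rank ∂_1 = 9 − 8 = 1, and the invariant factors of ∂_1 are all 1, so H_0 = Z.
  H_1: rank ker ∂_1 − rank ∂_2 = (27 − 8) − 18 = 1, and ∂_2 has invariant factor 2 > 1, so H_1 = Z ⊕ Z/2.
  H_2: rank ker ∂_2 − rank ∂_3 = (18 − 18) − 0 = 0, and there is no ∂_3, so H_2 = 0.

H_0 = Z,  H_1 = Z ⊕ Z/2,  H_2 = 0.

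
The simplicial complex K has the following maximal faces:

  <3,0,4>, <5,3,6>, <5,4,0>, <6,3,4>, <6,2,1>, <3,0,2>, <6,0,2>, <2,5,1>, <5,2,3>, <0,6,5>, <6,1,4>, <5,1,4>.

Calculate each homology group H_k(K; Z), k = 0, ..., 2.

H_0 = Z,  H_1 = Z/2Z,  H_2 = 0.

K has 7 vertices, 18 edges, 12 triangles.
rank ∂_0 = 0, rank ∂_1 = 6 ⇒ b_0 = 7 − 0 − 6 = 1; all invariant factors of ∂_1 are 1 so no torsion. So H_0 = Z.
rank ∂_1 = 6, rank ∂_2 = 12 ⇒ b_1 = 18 − 6 − 12 = 0; ∂_2 has invariant factor(s) [2] giving torsion. So H_1 = Z/2Z.
rank ∂_2 = 12, rank ∂_3 = 0 ⇒ b_2 = 12 − 12 − 0 = 0. So H_2 = 0.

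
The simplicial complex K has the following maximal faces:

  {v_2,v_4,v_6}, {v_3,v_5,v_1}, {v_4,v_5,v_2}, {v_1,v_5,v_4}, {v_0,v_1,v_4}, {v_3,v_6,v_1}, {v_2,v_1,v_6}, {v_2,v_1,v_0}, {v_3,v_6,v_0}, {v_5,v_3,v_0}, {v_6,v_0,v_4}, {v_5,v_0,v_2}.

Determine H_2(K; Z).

Take the total order v_0 < v_1 < v_2 < v_3 < v_4 < v_5 < v_6 on the vertex set. Then K (dimension 2) consists of the simplices:

  0-simplices (7): [v_0], [v_1], [v_2], [v_3], [v_4], [v_5], [v_6]
  1-simplices (18): (18 of them)
  2-simplices (12): (12 of them)

giving chain groups C_0 ≅ Z^7, C_1 ≅ Z^18, C_2 ≅ Z^12.

Boundary ∂_1: C_1 → C_0 is given by ∂[p,q] = [q] − [p]. For instance
  ∂[v_2,v_4] = [v_4] − [v_2].
The resulting 7×18 matrix has rank 6, and its Smith normal form has invariant factors (1,1,1,1,1,1).

Boundary ∂_2: C_2 → C_1 sends each 2-simplex [p,q,r] to [q,r] − [p,r] + [p,q]. For instance
  ∂[v_2,v_4,v_5] = [v_4,v_5] − [v_2,v_5] + [v_2,v_4],
  ∂[v_1,v_2,v_6] = [v_2,v_6] − [v_1,v_6] + [v_1,v_2].
As a 18×12 matrix over Z this has rank 12, with invariant factors (1,1,1,1,1,1,1,1,1,1,1,2).

From H_k ≅ ker(∂_k) / im(∂_{k+1}) we obtain:

  H_2: rank ker ∂_2 − rank ∂_3 = (12 − 12) − 0 = 0, and there is no ∂_3, so H_2 ≅ 0.

(K is a triangulation of the real projective plane RP^2.)

H_2 ≅ 0.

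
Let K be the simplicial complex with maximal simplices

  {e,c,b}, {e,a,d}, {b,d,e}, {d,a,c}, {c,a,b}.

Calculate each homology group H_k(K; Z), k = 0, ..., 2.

Fix the vertex order a < b < c < d < e and write every simplex with vertices in increasing order. Then dim K = 2 and the simplices of K are:

  0-simplices (5): a, b, c, d, e
  1-simplices (10): ab, ac, ad, ae, bc, bd, be, cd, ce, de
  2-simplices (5): abc, acd, ade, bce, bde

Hence C_0 ≅ Z^5, C_1 ≅ Z^10, C_2 ≅ Z^5.

Boundary ∂_1: C_1 → C_0 maps an edge to its endpoints' difference, ∂[p,q] = q − p. For instance
  ∂ce = e − c.
The resulting 5×10 matrix has rank 4, and its Smith normal form has invariant factors (1,1,1,1).

∂_2: C_2 → C_1 maps a triangle to the signed sum of its edges. For instance
  ∂abc = bc − ac + ab,
  ∂ade = de − ae + ad.
As a 10×5 matrix over Z this has rank 5, with invariant factors (1,1,1,1,1).

From H_k ≅ ker(∂_k) / im(∂_{k+1}) we obtain:

  H_0: rank C_0 − rank ∂_1 = 5 − 4 = 1, and the invariant factors of ∂_1 are all 1, so H_0 = Z.
  H_1: rank ker ∂_1 − rank ∂_2 = (10 − 4) − 5 = 1, and the invariant factors of ∂_2 are all 1, so H_1 = Z.
  H_2: rank ker ∂_2 − rank ∂_3 = (5 − 5) − 0 = 0, and there is no ∂_3, so H_2 = 0.

H_0 ≅ Z,  H_1 ≅ Z,  H_2 = 0.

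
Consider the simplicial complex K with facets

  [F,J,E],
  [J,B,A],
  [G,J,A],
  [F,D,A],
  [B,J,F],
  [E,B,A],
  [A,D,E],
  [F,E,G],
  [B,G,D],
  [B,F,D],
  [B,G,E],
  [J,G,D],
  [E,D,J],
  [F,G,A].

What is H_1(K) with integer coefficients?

We work with the vertex ordering A < B < D < E < F < G < J. The simplices of K, each written with vertices in increasing order, are:

  0-simplices (7): A, B, D, E, F, G, J
  1-simplices (21): AB, AD, AE, AF, AG, AJ, BD, BE, BF, BG, BJ, DE, DF, DG, DJ, EF, EG, EJ, FG, FJ, GJ
  2-simplices (14): ABE, ABJ, ADE, ADF, AFG, AGJ, BDF, BDG, BEG, BFJ, DEJ, DGJ, EFG, EFJ

giving chain groups C_0 ≅ Z^7, C_1 ≅ Z^21, C_2 ≅ Z^14.

Boundary ∂_1: C_1 → C_0 maps an edge to its endpoints' difference, ∂[p,q] = q − p.
The 7×21 boundary matrix has rank 6 and Smith normal form diag(1,1,1,1,1,1).

The boundary map ∂_2: C_2 → C_1 acts by ∂[p,q,r] = [q,r] − [p,r] + [p,q]. For instance
  ∂ADE = DE − AE + AD,
  ∂BDG = DG − BG + BD.
The resulting 21×14 matrix has rank 13, and its Smith normal form has invariant factors (1,1,1,1,1,1,1,1,1,1,1,1,1).

From H_k ≅ ker(∂_k) / im(∂_{k+1}) we obtain:

  H_1: rank ker ∂_1 − rank ∂_2 = (21 − 6) − 13 = 2, and the invariant factors of ∂_2 are all 1, so H_1 = Z^2.

H_1 = Z^2.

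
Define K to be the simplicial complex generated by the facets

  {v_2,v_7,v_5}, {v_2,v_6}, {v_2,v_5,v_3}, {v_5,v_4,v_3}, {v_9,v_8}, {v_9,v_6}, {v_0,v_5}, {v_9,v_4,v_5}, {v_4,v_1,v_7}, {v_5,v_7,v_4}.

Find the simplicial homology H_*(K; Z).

H_0 ≅ Z,  H_1 ≅ Z,  H_2 = 0.

Take the total order v_0 < v_1 < v_2 < v_3 < v_4 < v_5 < v_6 < v_7 < v_8 < v_9 on the vertex set. Then K (dimension 2) consists of the simplices:

  0-simplices (10): [v_0], [v_1], [v_2], [v_3], [v_4], [v_5], [v_6], [v_7], [v_8], [v_9]
  1-simplices (16): (16 of them)
  2-simplices (6): [v_1,v_4,v_7], [v_2,v_3,v_5], [v_2,v_5,v_7], [v_3,v_4,v_5], [v_4,v_5,v_7], [v_4,v_5,v_9]

Hence C_0 ≅ Z^10, C_1 ≅ Z^16, C_2 ≅ Z^6.

∂_1: C_1 → C_0 sends each edge [p,q] (with p < q) to q − p. For instance
  ∂[v_6,v_9] = [v_9] − [v_6].
This gives a 10×16 integer matrix of rank 9; reducing to Smith normal form yields diagonal entries (1,1,1,1,1,1,1,1,1).

Boundary ∂_2: C_2 → C_1 maps a triangle to the signed sum of its edges. For instance
  ∂[v_4,v_5,v_7] = [v_5,v_7] − [v_4,v_7] + [v_4,v_5],
  ∂[v_2,v_5,v_7] = [v_5,v_7] − [v_2,v_7] + [v_2,v_5].
The resulting 16×6 matrix has rank 6, and its Smith normal form has invariant factors (1,1,1,1,1,1).

Computing H_k = (kernel of ∂_k) / (image of ∂_{k+1}):

  H_0: rank C_0 − rank ∂_1 = 10 − 9 = 1, and the invariant factors of ∂_1 are all 1, so H_0 = Z.
  H_1: rank ker ∂_1 − rank ∂_2 = (16 − 9) − 6 = 1, and the invariant factors of ∂_2 are all 1, so H_1 = Z.
  H_2: rank ker ∂_2 − rank ∂_3 = (6 − 6) − 0 = 0, and there is no ∂_3, so H_2 = 0.

As a check, the Euler characteristic is 10 − 16 + 6 = 0, which agrees with 1 − 1 + 0 = 0.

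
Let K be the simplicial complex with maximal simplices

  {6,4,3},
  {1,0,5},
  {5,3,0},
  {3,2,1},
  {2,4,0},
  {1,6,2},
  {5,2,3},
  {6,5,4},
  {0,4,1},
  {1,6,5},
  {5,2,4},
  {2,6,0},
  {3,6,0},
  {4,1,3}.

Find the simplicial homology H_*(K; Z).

H_0 = Z,  H_1 = Z^2,  H_2 = Z.

K has 7 vertices, 21 edges, 14 triangles.
rank ∂_0 = 0, rank ∂_1 = 6 ⇒ b_0 = 7 − 0 − 6 = 1; all invariant factors of ∂_1 are 1 so no torsion. So H_0 = Z.
rank ∂_1 = 6, rank ∂_2 = 13 ⇒ b_1 = 21 − 6 − 13 = 2; all invariant factors of ∂_2 are 1 so no torsion. So H_1 = Z^2.
rank ∂_2 = 13, rank ∂_3 = 0 ⇒ b_2 = 14 − 13 − 0 = 1. So H_2 = Z.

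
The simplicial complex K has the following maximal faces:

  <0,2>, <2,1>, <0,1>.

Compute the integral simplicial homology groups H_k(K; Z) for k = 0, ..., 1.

H_0 ≅ Z,  H_1 ≅ Z.

Order the vertices as 0 < 1 < 2. Listing each simplex with vertices in this order, K has dimension 1 with simplices:

  0-simplices (3): [0], [1], [2]
  1-simplices (3): [0,1], [0,2], [1,2]

Hence C_0 ≅ Z^3, C_1 ≅ Z^3.

∂_1: C_1 → C_0 sends each edge [p,q] (with p < q) to q − p.
This gives a 3×3 integer matrix of rank 2; reducing to Smith normal form yields diagonal entries (1,1).

Now H_k = ker ∂_k / im ∂_{k+1}, so:

  H_0: rank C_0 − rank ∂_1 = 3 − 2 = 1, and the invariant factors of ∂_1 are all 1, so H_0 ≅ Z.
  H_1: rank ker ∂_1 − rank ∂_2 = (3 − 2) − 0 = 1, and there is no ∂_2, so H_1 ≅ Z.

(K is a triangulation of the circle S^1.)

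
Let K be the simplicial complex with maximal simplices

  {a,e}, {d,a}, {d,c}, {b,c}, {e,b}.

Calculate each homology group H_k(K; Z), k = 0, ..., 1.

H_0 ≅ Z,  H_1 ≅ Z.

Take the total order a < b < c < d < e on the vertex set. Then K (dimension 1) consists of the simplices:

  0-simplices (5): a, b, c, d, e
  1-simplices (5): ad, ae, bc, be, cd

Hence C_0 ≅ Z^5, C_1 ≅ Z^5.

Boundary ∂_1: C_1 → C_0 maps an edge to its endpoints' difference, ∂[p,q] = q − p. For instance
  ∂ad = d − a.
As a 5×5 matrix over Z this has rank 4, with invariant factors (1,1,1,1).

Now H_k = ker ∂_k / im ∂_{k+1}, so:

  H_0: rank C_0 − rank ∂_1 = 5 − 4 = 1, and the invariant factors of ∂_1 are all 1, so H_0 = Z.
  H_1: rank ker ∂_1 − rank ∂_2 = (5 − 4) − 0 = 1, and there is no ∂_2, so H_1 = Z.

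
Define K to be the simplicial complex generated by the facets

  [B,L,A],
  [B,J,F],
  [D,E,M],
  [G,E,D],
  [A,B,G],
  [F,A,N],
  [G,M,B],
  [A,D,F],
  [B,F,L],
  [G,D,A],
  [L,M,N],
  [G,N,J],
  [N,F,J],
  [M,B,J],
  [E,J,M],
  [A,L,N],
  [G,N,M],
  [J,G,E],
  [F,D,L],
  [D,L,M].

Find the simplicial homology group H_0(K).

H_0 ≅ Z.

We work with the vertex ordering A < B < D < E < F < G < J < L < M < N. The simplices of K, each written with vertices in increasing order, are:

  0-simplices (10): A, B, D, E, F, G, J, L, M, N
  1-simplices (30): AB, AD, AF, AG, AL, AN, BF, BG, BJ, BL, BM, DE, DF, DG, DL, DM, EG, EJ, EM, FJ, FL, FN, GJ, GM, GN, JM, JN, LM, LN, MN
  2-simplices (20): ABG, ABL, ADF, ADG, AFN, ALN, BFJ, BFL, BGM, BJM, DEG, DEM, DFL, DLM, EGJ, EJM, FJN, GJN, GMN, LMN

so the chain groups are C_0 ≅ Z^10, C_1 ≅ Z^30, C_2 ≅ Z^20.

Boundary ∂_1: C_1 → C_0 maps an edge to its endpoints' difference, ∂[p,q] = q − p. For instance
  ∂LM = M − L.
This gives a 10×30 integer matrix of rank 9; reducing to Smith normal form yields diagonal entries (1,1,1,1,1,1,1,1,1).

Boundary ∂_2: C_2 → C_1 maps a triangle to the signed sum of its edges. For instance
  ∂GMN = MN − GN + GM,
  ∂DFL = FL − DL + DF.
The 30×20 boundary matrix has rank 20 and Smith normal form diag(1,1,1,1,1,1,1,1,1,1,1,1,1,1,1,1,1,1,1,2).

Reading off H_k = ker ∂_k / im ∂_{k+1}:

  H_0: rank C_0 − rank ∂_1 = 10 − 9 = 1, and the invariant factors of ∂_1 are all 1, so H_0 = Z.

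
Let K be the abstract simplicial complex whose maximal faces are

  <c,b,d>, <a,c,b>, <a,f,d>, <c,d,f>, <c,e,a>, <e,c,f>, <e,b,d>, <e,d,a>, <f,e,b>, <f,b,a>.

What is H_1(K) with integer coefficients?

H_1 ≅ Z_2.

Take the total order a < b < c < d < e < f on the vertex set. Then K (dimension 2) consists of the simplices:

  0-simplices (6): a, b, c, d, e, f
  1-simplices (15): ab, ac, ad, ae, af, bc, bd, be, bf, cd, ce, cf, de, df, ef
  2-simplices (10): abc, abf, ace, ade, adf, bcd, bde, bef, cdf, cef

Hence C_0 ≅ Z^6, C_1 ≅ Z^15, C_2 ≅ Z^10.

∂_1: C_1 → C_0 maps an edge to its endpoints' difference, ∂[p,q] = q − p.
The 6×15 boundary matrix has rank 5 and Smith normal form diag(1,1,1,1,1).

∂_2: C_2 → C_1 acts by ∂[p,q,r] = [q,r] − [p,r] + [p,q]. For instance
  ∂cef = ef − cf + ce,
  ∂ade = de − ae + ad.
This gives a 15×10 integer matrix of rank 10; reducing to Smith normal form yields diagonal entries (1,1,1,1,1,1,1,1,1,2).

Computing H_k = (kernel of ∂_k) / (image of ∂_{k+1}):

  H_1: rank ker ∂_1 − rank ∂_2 = (15 − 5) − 10 = 0, and ∂_2 has invariant factor 2 > 1, so H_1 ≅ Z_2.

(K is a triangulation of the real projective plane RP^2.)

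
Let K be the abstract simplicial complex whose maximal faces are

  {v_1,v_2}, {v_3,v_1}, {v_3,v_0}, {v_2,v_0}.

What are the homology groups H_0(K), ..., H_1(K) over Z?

We work with the vertex ordering v_0 < v_1 < v_2 < v_3. The simplices of K, each written with vertices in increasing order, are:

  0-simplices (4): [v_0], [v_1], [v_2], [v_3]
  1-simplices (4): [v_0,v_2], [v_0,v_3], [v_1,v_2], [v_1,v_3]

Hence C_0 ≅ Z^4, C_1 ≅ Z^4.

∂_1: C_1 → C_0 is given by ∂[p,q] = [q] − [p].
The resulting 4×4 matrix has rank 3, and its Smith normal form has invariant factors (1,1,1).

Reading off H_k = ker ∂_k / im ∂_{k+1}:

  H_0: rank C_0 − rank ∂_1 = 4 − 3 = 1, and the invariant factors of ∂_1 are all 1, so H_0 ≅ Z.
  H_1: rank ker ∂_1 − rank ∂_2 = (4 − 3) − 0 = 1, and there is no ∂_2, so H_1 ≅ Z.

As a check, the Euler characteristic is 4 − 4 = 0, which agrees with 1 − 1 = 0.

H_0 ≅ Z,  H_1 ≅ Z.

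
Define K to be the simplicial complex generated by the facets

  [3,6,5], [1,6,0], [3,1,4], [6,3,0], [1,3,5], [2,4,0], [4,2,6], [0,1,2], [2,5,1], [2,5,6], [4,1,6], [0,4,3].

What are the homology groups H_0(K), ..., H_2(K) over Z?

We work with the vertex ordering 0 < 1 < 2 < 3 < 4 < 5 < 6. The simplices of K, each written with vertices in increasing order, are:

  0-simplices (7): [0], [1], [2], [3], [4], [5], [6]
  1-simplices (18): [0,1], [0,2], [0,3], [0,4], [0,6], [1,2], [1,3], [1,4], [1,5], [1,6], [2,4], [2,5], [2,6], [3,4], [3,5], [3,6], [4,6], [5,6]
  2-simplices (12): [0,1,2], [0,1,6], [0,2,4], [0,3,4], [0,3,6], [1,2,5], [1,3,4], [1,3,5], [1,4,6], [2,4,6], [2,5,6], [3,5,6]

so the chain groups are C_0 ≅ Z^7, C_1 ≅ Z^18, C_2 ≅ Z^12.

Boundary ∂_1: C_1 → C_0 sends each edge [p,q] (with p < q) to q − p. For instance
  ∂[3,4] = [4] − [3].
As a 7×18 matrix over Z this has rank 6, with invariant factors (1,1,1,1,1,1).

The boundary map ∂_2: C_2 → C_1 sends each 2-simplex [p,q,r] to [q,r] − [p,r] + [p,q]. For instance
  ∂[3,5,6] = [5,6] − [3,6] + [3,5],
  ∂[2,4,6] = [4,6] − [2,6] + [2,4].
The 18×12 boundary matrix has rank 12 and Smith normal form diag(1,1,1,1,1,1,1,1,1,1,1,2).

Computing H_k = (kernel of ∂_k) / (image of ∂_{k+1}):

  H_0: rank C_0 − rank ∂_1 = 7 − 6 = 1, and the invariant factors of ∂_1 are all 1, so H_0 ≅ Z.
  H_1: rank ker ∂_1 − rank ∂_2 = (18 − 6) − 12 = 0, and ∂_2 has invariant factor 2 > 1, so H_1 ≅ Z_2.
  H_2: rank ker ∂_2 − rank ∂_3 = (12 − 12) − 0 = 0, and there is no ∂_3, so H_2 ≅ 0.

As a check, the Euler characteristic is 7 − 18 + 12 = 1, which agrees with 1 − 0 + 0 = 1.

H_0 = Z,  H_1 = Z_2,  H_2 = 0.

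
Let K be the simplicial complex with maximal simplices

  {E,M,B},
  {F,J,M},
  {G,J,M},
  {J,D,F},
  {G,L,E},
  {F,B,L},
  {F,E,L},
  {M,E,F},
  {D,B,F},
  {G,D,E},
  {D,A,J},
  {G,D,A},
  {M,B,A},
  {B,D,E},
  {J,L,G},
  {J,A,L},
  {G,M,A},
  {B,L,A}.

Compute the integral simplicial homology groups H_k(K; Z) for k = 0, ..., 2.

H_0 ≅ Z,  H_1 ≅ Z ⊕ Z_2,  H_2 = 0.

Order the vertices as A < B < D < E < F < G < J < L < M. Listing each simplex with vertices in this order, K has dimension 2 with simplices:

  0-simplices (9): A, B, D, E, F, G, J, L, M
  1-simplices (27): AB, AD, AG, AJ, AL, AM, BD, BE, BF, BL, BM, DE, DF, DG, DJ, EF, EG, EL, EM, FJ, FL, FM, GJ, GL, GM, JL, JM
  2-simplices (18): ABL, ABM, ADG, ADJ, AGM, AJL, BDE, BDF, BEM, BFL, DEG, DFJ, EFL, EFM, EGL, FJM, GJL, GJM

giving chain groups C_0 ≅ Z^9, C_1 ≅ Z^27, C_2 ≅ Z^18.

The boundary map ∂_1: C_1 → C_0 sends each edge [p,q] (with p < q) to q − p. For instance
  ∂FM = M − F.
This gives a 9×27 integer matrix of rank 8; reducing to Smith normal form yields diagonal entries (1,1,1,1,1,1,1,1).

Boundary ∂_2: C_2 → C_1 maps a triangle to the signed sum of its edges. For instance
  ∂DEG = EG − DG + DE,
  ∂GJL = JL − GL + GJ.
The resulting 27×18 matrix has rank 18, and its Smith normal form has invariant factors (1,1,1,1,1,1,1,1,1,1,1,1,1,1,1,1,1,2).

From H_k ≅ ker(∂_k) / im(∂_{k+1}) we obtain:

  H_0: rank C_0 − rank ∂_1 = 9 − 8 = 1, and the invariant factors of ∂_1 are all 1, so H_0 = Z.
  H_1: rank ker ∂_1 − rank ∂_2 = (27 − 8) − 18 = 1, and ∂_2 has invariant factor 2 > 1, so H_1 = Z ⊕ Z_2.
  H_2: rank ker ∂_2 − rank ∂_3 = (18 − 18) − 0 = 0, and there is no ∂_3, so H_2 = 0.

(K is a triangulation of the Klein bottle.)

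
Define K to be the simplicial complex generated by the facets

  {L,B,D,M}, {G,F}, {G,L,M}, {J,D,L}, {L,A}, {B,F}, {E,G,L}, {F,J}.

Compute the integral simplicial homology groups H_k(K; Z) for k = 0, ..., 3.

H_0 ≅ Z,  H_1 ≅ Z^2,  H_2 = 0,  H_3 = 0.

Take the total order A < B < D < E < F < G < J < L < M on the vertex set. Then K (dimension 3) consists of the simplices:

  0-simplices (9): A, B, D, E, F, G, J, L, M
  1-simplices (16): AL, BD, BF, BL, BM, DJ, DL, DM, EG, EL, FG, FJ, GL, GM, JL, LM
  2-simplices (7): BDL, BDM, BLM, DJL, DLM, EGL, GLM
  3-simplices (1): BDLM

giving chain groups C_0 ≅ Z^9, C_1 ≅ Z^16, C_2 ≅ Z^7, C_3 ≅ Z^1.

∂_1: C_1 → C_0 sends each edge [p,q] (with p < q) to q − p.
As a 9×16 matrix over Z this has rank 8, with invariant factors (1,1,1,1,1,1,1,1).

∂_2: C_2 → C_1 acts by ∂[p,q,r] = [q,r] − [p,r] + [p,q]. For instance
  ∂BLM = LM − BM + BL,
  ∂BDM = DM − BM + BD.
The 16×7 boundary matrix has rank 6 and Smith normal form diag(1,1,1,1,1,1).

Boundary ∂_3: C_3 → C_2 sends each 3-simplex σ to the alternating sum Σ_i (−1)^i (σ with its i-th vertex removed). For instance
  ∂BDLM = DLM − BLM + BDM − BDL.
As a 7×1 matrix over Z this has rank 1, with invariant factors (1).

Now H_k = ker ∂_k / im ∂_{k+1}, so:

  H_0: rank C_0 − rank ∂_1 = 9 − 8 = 1, and the invariant factors of ∂_1 are all 1, so H_0 = Z.
  H_1: rank ker ∂_1 − rank ∂_2 = (16 − 8) − 6 = 2, and the invariant factors of ∂_2 are all 1, so H_1 = Z^2.
  H_2: rank ker ∂_2 − rank ∂_3 = (7 − 6) − 1 = 0, and the invariant factors of ∂_3 are all 1, so H_2 = 0.
  H_3: rank ker ∂_3 − rank ∂_4 = (1 − 1) − 0 = 0, and there is no ∂_4, so H_3 = 0.

As a check, the Euler characteristic is 9 − 16 + 7 − 1 = -1, which agrees with 1 − 2 + 0 − 0 = -1.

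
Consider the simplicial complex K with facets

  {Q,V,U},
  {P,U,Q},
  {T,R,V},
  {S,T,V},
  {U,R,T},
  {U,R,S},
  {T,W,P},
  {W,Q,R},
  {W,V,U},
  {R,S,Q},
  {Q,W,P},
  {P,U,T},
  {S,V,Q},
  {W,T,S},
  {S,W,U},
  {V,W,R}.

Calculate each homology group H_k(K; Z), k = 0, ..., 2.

H_0 = Z,  H_1 = Z^2,  H_2 = Z.

Fix the vertex order P < Q < R < S < T < U < V < W and write every simplex with vertices in increasing order. Then dim K = 2 and the simplices of K are:

  0-simplices (8): P, Q, R, S, T, U, V, W
  1-simplices (24): PQ, PT, PU, PW, QR, QS, QU, QV, QW, RS, RT, RU, RV, RW, ST, SU, SV, SW, TU, TV, TW, UV, UW, VW
  2-simplices (16): PQU, PQW, PTU, PTW, QRS, QRW, QSV, QUV, RSU, RTU, RTV, RVW, STV, STW, SUW, UVW

Hence C_0 ≅ Z^8, C_1 ≅ Z^24, C_2 ≅ Z^16.

The boundary map ∂_1: C_1 → C_0 sends each edge [p,q] (with p < q) to q − p. For instance
  ∂PU = U − P.
This gives a 8×24 integer matrix of rank 7; reducing to Smith normal form yields diagonal entries (1,1,1,1,1,1,1).

∂_2: C_2 → C_1 maps a triangle to the signed sum of its edges. For instance
  ∂STW = TW − SW + ST,
  ∂PQW = QW − PW + PQ.
The 24×16 boundary matrix has rank 15 and Smith normal form diag(1,1,1,1,1,1,1,1,1,1,1,1,1,1,1).

Computing H_k = (kernel of ∂_k) / (image of ∂_{k+1}):

  H_0: rank C_0 − rank ∂_1 = 8 − 7 = 1, and the invariant factors of ∂_1 are all 1, so H_0 ≅ Z.
  H_1: rank ker ∂_1 − rank ∂_2 = (24 − 7) − 15 = 2, and the invariant factors of ∂_2 are all 1, so H_1 ≅ Z^2.
  H_2: rank ker ∂_2 − rank ∂_3 = (16 − 15) − 0 = 1, and there is no ∂_3, so H_2 ≅ Z.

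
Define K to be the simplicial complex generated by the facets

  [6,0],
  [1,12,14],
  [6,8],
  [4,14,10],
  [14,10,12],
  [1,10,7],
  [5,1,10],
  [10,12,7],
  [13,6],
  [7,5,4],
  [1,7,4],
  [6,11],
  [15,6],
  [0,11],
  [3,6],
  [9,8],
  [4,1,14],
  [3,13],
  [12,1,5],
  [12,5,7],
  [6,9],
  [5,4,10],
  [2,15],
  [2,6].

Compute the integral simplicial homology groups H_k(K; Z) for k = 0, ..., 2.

We work with the vertex ordering 0 < 1 < 2 < 3 < 4 < 5 < 6 < 7 < 8 < 9 < 10 < 11 < 12 < 13 < 14 < 15. The simplices of K, each written with vertices in increasing order, are:

  0-simplices (16): [0], [1], [2], [3], [4], [5], [6], [7], [8], [9], [10], [11], [12], [13], [14], [15]
  1-simplices (30): (30 of them)
  2-simplices (12): [1,4,7], [1,4,14], [1,5,10], [1,5,12], [1,7,10], [1,12,14], [4,5,7], [4,5,10], [4,10,14], [5,7,12], [7,10,12], [10,12,14]

giving chain groups C_0 ≅ Z^16, C_1 ≅ Z^30, C_2 ≅ Z^12.

Boundary ∂_1: C_1 → C_0 is given by ∂[p,q] = [q] − [p]. For instance
  ∂[1,10] = [10] − [1].
The resulting 16×30 matrix has rank 14, and its Smith normal form has invariant factors (1,1,1,1,1,1,1,1,1,1,1,1,1,1).

∂_2: C_2 → C_1 sends each 2-simplex [p,q,r] to [q,r] − [p,r] + [p,q]. For instance
  ∂[7,10,12] = [10,12] − [7,12] + [7,10],
  ∂[1,5,10] = [5,10] − [1,10] + [1,5].
As a 30×12 matrix over Z this has rank 12, with invariant factors (1,1,1,1,1,1,1,1,1,1,1,2).

From H_k ≅ ker(∂_k) / im(∂_{k+1}) we obtain:

  H_0: rank C_0 − rank ∂_1 = 16 − 14 = 2, and the invariant factors of ∂_1 are all 1, so H_0 = Z^2.
  H_1: rank ker ∂_1 − rank ∂_2 = (30 − 14) − 12 = 4, and ∂_2 has invariant factor 2 > 1, so H_1 = Z^4 × Z/2.
  H_2: rank ker ∂_2 − rank ∂_3 = (12 − 12) − 0 = 0, and there is no ∂_3, so H_2 = 0.

As a check, the Euler characteristic is 16 − 30 + 12 = -2, which agrees with 2 − 4 + 0 = -2.
(K is a triangulation of the disjoint union of the real projective plane RP^2 and a wedge of 4 circles.)

H_0 = Z^2,  H_1 = Z^4 × Z/2,  H_2 = 0.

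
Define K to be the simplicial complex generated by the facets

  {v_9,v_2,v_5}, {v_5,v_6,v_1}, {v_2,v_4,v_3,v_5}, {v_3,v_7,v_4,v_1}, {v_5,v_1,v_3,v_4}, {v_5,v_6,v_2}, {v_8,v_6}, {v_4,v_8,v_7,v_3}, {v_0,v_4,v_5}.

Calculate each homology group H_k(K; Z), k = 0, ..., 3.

Order the vertices as v_0 < v_1 < v_2 < v_3 < v_4 < v_5 < v_6 < v_7 < v_8 < v_9. Listing each simplex with vertices in this order, K has dimension 3 with simplices:

  0-simplices (10): [v_0], [v_1], [v_2], [v_3], [v_4], [v_5], [v_6], [v_7], [v_8], [v_9]
  1-simplices (23): (23 of them)
  2-simplices (17): (17 of them)
  3-simplices (4): [v_1,v_3,v_4,v_5], [v_1,v_3,v_4,v_7], [v_2,v_3,v_4,v_5], [v_3,v_4,v_7,v_8]

Hence C_0 ≅ Z^10, C_1 ≅ Z^23, C_2 ≅ Z^17, C_3 ≅ Z^4.

The boundary map ∂_1: C_1 → C_0 sends each edge [p,q] (with p < q) to q − p. For instance
  ∂[v_1,v_4] = [v_4] − [v_1].
As a 10×23 matrix over Z this has rank 9, with invariant factors (1,1,1,1,1,1,1,1,1).

The boundary map ∂_2: C_2 → C_1 acts by ∂[p,q,r] = [q,r] − [p,r] + [p,q]. For instance
  ∂[v_1,v_5,v_6] = [v_5,v_6] − [v_1,v_6] + [v_1,v_5],
  ∂[v_3,v_4,v_7] = [v_4,v_7] − [v_3,v_7] + [v_3,v_4].
As a 23×17 matrix over Z this has rank 13, with invariant factors (1,1,1,1,1,1,1,1,1,1,1,1,1).

Boundary ∂_3: C_3 → C_2 sends each 3-simplex σ to the alternating sum Σ_i (−1)^i (σ with its i-th vertex removed). For instance
  ∂[v_1,v_3,v_4,v_7] = [v_3,v_4,v_7] − [v_1,v_4,v_7] + [v_1,v_3,v_7] − [v_1,v_3,v_4],
  ∂[v_1,v_3,v_4,v_5] = [v_3,v_4,v_5] − [v_1,v_4,v_5] + [v_1,v_3,v_5] − [v_1,v_3,v_4].
The resulting 17×4 matrix has rank 4, and its Smith normal form has invariant factors (1,1,1,1).

Computing H_k = (kernel of ∂_k) / (image of ∂_{k+1}):

  H_0: rank C_0 − rank ∂_1 = 10 − 9 = 1, and the invariant factors of ∂_1 are all 1, so H_0 = Z.
  H_1: rank ker ∂_1 − rank ∂_2 = (23 − 9) − 13 = 1, and the invariant factors of ∂_2 are all 1, so H_1 = Z.
  H_2: rank ker ∂_2 − rank ∂_3 = (17 − 13) − 4 = 0, and the invariant factors of ∂_3 are all 1, so H_2 = 0.
  H_3: rank ker ∂_3 − rank ∂_4 = (4 − 4) − 0 = 0, and there is no ∂_4, so H_3 = 0.

H_0 = Z,  H_1 = Z,  H_2 = 0,  H_3 = 0.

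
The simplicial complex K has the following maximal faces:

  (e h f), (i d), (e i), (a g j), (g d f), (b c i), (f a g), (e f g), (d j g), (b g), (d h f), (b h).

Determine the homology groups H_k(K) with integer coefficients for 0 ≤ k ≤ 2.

H_0 ≅ Z,  H_1 ≅ Z^3,  H_2 = 0.

K has 10 vertices, 20 edges, 8 triangles.
rank ∂_0 = 0, rank ∂_1 = 9 ⇒ b_0 = 10 − 0 − 9 = 1; all invariant factors of ∂_1 are 1 so no torsion. So H_0 ≅ Z.
rank ∂_1 = 9, rank ∂_2 = 8 ⇒ b_1 = 20 − 9 − 8 = 3; all invariant factors of ∂_2 are 1 so no torsion. So H_1 ≅ Z^3.
rank ∂_2 = 8, rank ∂_3 = 0 ⇒ b_2 = 8 − 8 − 0 = 0. So H_2 ≅ 0.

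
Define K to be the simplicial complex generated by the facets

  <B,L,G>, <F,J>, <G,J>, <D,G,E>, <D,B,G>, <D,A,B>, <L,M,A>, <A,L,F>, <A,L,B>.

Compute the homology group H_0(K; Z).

H_0 ≅ Z.

Take the total order A < B < D < E < F < G < J < L < M on the vertex set. Then K (dimension 2) consists of the simplices:

  0-simplices (9): A, B, D, E, F, G, J, L, M
  1-simplices (16): AB, AD, AF, AL, AM, BD, BG, BL, DE, DG, EG, FJ, FL, GJ, GL, LM
  2-simplices (7): ABD, ABL, AFL, ALM, BDG, BGL, DEG

Hence C_0 ≅ Z^9, C_1 ≅ Z^16, C_2 ≅ Z^7.

The boundary map ∂_1: C_1 → C_0 maps an edge to its endpoints' difference, ∂[p,q] = q − p.
As a 9×16 matrix over Z this has rank 8, with invariant factors (1,1,1,1,1,1,1,1).

∂_2: C_2 → C_1 sends each 2-simplex [p,q,r] to [q,r] − [p,r] + [p,q]. For instance
  ∂BGL = GL − BL + BG,
  ∂ALM = LM − AM + AL.
The resulting 16×7 matrix has rank 7, and its Smith normal form has invariant factors (1,1,1,1,1,1,1).

Computing H_k = (kernel of ∂_k) / (image of ∂_{k+1}):

  H_0: rank C_0 − rank ∂_1 = 9 − 8 = 1, and the invariant factors of ∂_1 are all 1, so H_0 ≅ Z.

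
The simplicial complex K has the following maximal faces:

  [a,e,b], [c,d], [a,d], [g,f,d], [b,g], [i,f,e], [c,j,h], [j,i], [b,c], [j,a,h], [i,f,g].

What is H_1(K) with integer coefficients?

H_1 = Z^5.

Fix the vertex order a < b < c < d < e < f < g < h < i < j and write every simplex with vertices in increasing order. Then dim K = 2 and the simplices of K are:

  0-simplices (10): a, b, c, d, e, f, g, h, i, j
  1-simplices (20): ab, ad, ae, ah, aj, bc, be, bg, cd, ch, cj, df, dg, ef, ei, fg, fi, gi, hj, ij
  2-simplices (6): abe, ahj, chj, dfg, efi, fgi

so the chain groups are C_0 ≅ Z^10, C_1 ≅ Z^20, C_2 ≅ Z^6.

∂_1: C_1 → C_0 maps an edge to its endpoints' difference, ∂[p,q] = q − p. For instance
  ∂bc = c − b.
The resulting 10×20 matrix has rank 9, and its Smith normal form has invariant factors (1,1,1,1,1,1,1,1,1).

The boundary map ∂_2: C_2 → C_1 maps a triangle to the signed sum of its edges. For instance
  ∂ahj = hj − aj + ah,
  ∂dfg = fg − dg + df.
As a 20×6 matrix over Z this has rank 6, with invariant factors (1,1,1,1,1,1).

From H_k ≅ ker(∂_k) / im(∂_{k+1}) we obtain:

  H_1: rank ker ∂_1 − rank ∂_2 = (20 − 9) − 6 = 5, and the invariant factors of ∂_2 are all 1, so H_1 = Z^5.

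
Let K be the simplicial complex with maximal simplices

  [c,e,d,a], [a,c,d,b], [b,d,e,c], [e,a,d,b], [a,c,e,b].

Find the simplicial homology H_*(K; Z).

H_0 ≅ Z,  H_1 = 0,  H_2 = 0,  H_3 ≅ Z.

Order the vertices as a < b < c < d < e. Listing each simplex with vertices in this order, K has dimension 3 with simplices:

  0-simplices (5): a, b, c, d, e
  1-simplices (10): ab, ac, ad, ae, bc, bd, be, cd, ce, de
  2-simplices (10): abc, abd, abe, acd, ace, ade, bcd, bce, bde, cde
  3-simplices (5): abcd, abce, abde, acde, bcde

giving chain groups C_0 ≅ Z^5, C_1 ≅ Z^10, C_2 ≅ Z^10, C_3 ≅ Z^5.

Boundary ∂_1: C_1 → C_0 is given by ∂[p,q] = [q] − [p].
The 5×10 boundary matrix has rank 4 and Smith normal form diag(1,1,1,1).

The boundary map ∂_2: C_2 → C_1 acts by ∂[p,q,r] = [q,r] − [p,r] + [p,q]. For instance
  ∂cde = de − ce + cd,
  ∂ace = ce − ae + ac.
As a 10×10 matrix over Z this has rank 6, with invariant factors (1,1,1,1,1,1).

The boundary map ∂_3: C_3 → C_2 sends each 3-simplex σ to the alternating sum Σ_i (−1)^i (σ with its i-th vertex removed). For instance
  ∂abde = bde − ade + abe − abd,
  ∂acde = cde − ade + ace − acd.
This gives a 10×5 integer matrix of rank 4; reducing to Smith normal form yields diagonal entries (1,1,1,1).

Reading off H_k = ker ∂_k / im ∂_{k+1}:

  H_0: rank C_0 − rank ∂_1 = 5 − 4 = 1, and the invariant factors of ∂_1 are all 1, so H_0 ≅ Z.
  H_1: rank ker ∂_1 − rank ∂_2 = (10 − 4) − 6 = 0, and the invariant factors of ∂_2 are all 1, so H_1 ≅ 0.
  H_2: rank ker ∂_2 − rank ∂_3 = (10 − 6) − 4 = 0, and the invariant factors of ∂_3 are all 1, so H_2 ≅ 0.
  H_3: rank ker ∂_3 − rank ∂_4 = (5 − 4) − 0 = 1, and there is no ∂_4, so H_3 ≅ Z.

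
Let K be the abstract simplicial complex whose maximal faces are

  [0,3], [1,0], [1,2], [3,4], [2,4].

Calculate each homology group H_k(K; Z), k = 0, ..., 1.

H_0 = Z,  H_1 = Z.

Order the vertices as 0 < 1 < 2 < 3 < 4. Listing each simplex with vertices in this order, K has dimension 1 with simplices:

  0-simplices (5): [0], [1], [2], [3], [4]
  1-simplices (5): [0,1], [0,3], [1,2], [2,4], [3,4]

giving chain groups C_0 ≅ Z^5, C_1 ≅ Z^5.

Boundary ∂_1: C_1 → C_0 sends each edge [p,q] (with p < q) to q − p. For instance
  ∂[0,1] = [1] − [0].
The resulting 5×5 matrix has rank 4, and its Smith normal form has invariant factors (1,1,1,1).

Now H_k = ker ∂_k / im ∂_{k+1}, so:

  H_0: rank C_0 − rank ∂_1 = 5 − 4 = 1, and the invariant factors of ∂_1 are all 1, so H_0 ≅ Z.
  H_1: rank ker ∂_1 − rank ∂_2 = (5 − 4) − 0 = 1, and there is no ∂_2, so H_1 ≅ Z.

(K is a triangulation of the circle S^1.)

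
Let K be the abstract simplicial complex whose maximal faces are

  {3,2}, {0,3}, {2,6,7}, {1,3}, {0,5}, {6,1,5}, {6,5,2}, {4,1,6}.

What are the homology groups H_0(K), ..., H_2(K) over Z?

H_0 ≅ Z,  H_1 ≅ Z^2,  H_2 = 0.

We work with the vertex ordering 0 < 1 < 2 < 3 < 4 < 5 < 6 < 7. The simplices of K, each written with vertices in increasing order, are:

  0-simplices (8): [0], [1], [2], [3], [4], [5], [6], [7]
  1-simplices (13): [0,3], [0,5], [1,3], [1,4], [1,5], [1,6], [2,3], [2,5], [2,6], [2,7], [4,6], [5,6], [6,7]
  2-simplices (4): [1,4,6], [1,5,6], [2,5,6], [2,6,7]

so the chain groups are C_0 ≅ Z^8, C_1 ≅ Z^13, C_2 ≅ Z^4.

The boundary map ∂_1: C_1 → C_0 maps an edge to its endpoints' difference, ∂[p,q] = q − p. For instance
  ∂[1,6] = [6] − [1].
The resulting 8×13 matrix has rank 7, and its Smith normal form has invariant factors (1,1,1,1,1,1,1).

∂_2: C_2 → C_1 acts by ∂[p,q,r] = [q,r] − [p,r] + [p,q]. For instance
  ∂[2,6,7] = [6,7] − [2,7] + [2,6],
  ∂[2,5,6] = [5,6] − [2,6] + [2,5].
The 13×4 boundary matrix has rank 4 and Smith normal form diag(1,1,1,1).

From H_k ≅ ker(∂_k) / im(∂_{k+1}) we obtain:

  H_0: rank C_0 − rank ∂_1 = 8 − 7 = 1, and the invariant factors of ∂_1 are all 1, so H_0 = Z.
  H_1: rank ker ∂_1 − rank ∂_2 = (13 − 7) − 4 = 2, and the invariant factors of ∂_2 are all 1, so H_1 = Z^2.
  H_2: rank ker ∂_2 − rank ∂_3 = (4 − 4) − 0 = 0, and there is no ∂_3, so H_2 = 0.

As a check, the Euler characteristic is 8 − 13 + 4 = -1, which agrees with 1 − 2 + 0 = -1.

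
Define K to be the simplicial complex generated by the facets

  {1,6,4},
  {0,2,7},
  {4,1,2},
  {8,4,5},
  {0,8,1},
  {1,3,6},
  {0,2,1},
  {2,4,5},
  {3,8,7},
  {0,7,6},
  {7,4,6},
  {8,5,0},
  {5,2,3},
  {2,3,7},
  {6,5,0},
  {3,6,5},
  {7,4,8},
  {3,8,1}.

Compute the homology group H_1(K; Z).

Order the vertices as 0 < 1 < 2 < 3 < 4 < 5 < 6 < 7 < 8. Listing each simplex with vertices in this order, K has dimension 2 with simplices:

  0-simplices (9): [0], [1], [2], [3], [4], [5], [6], [7], [8]
  1-simplices (27): (27 of them)
  2-simplices (18): [0,1,2], [0,1,8], [0,2,7], [0,5,6], [0,5,8], [0,6,7], [1,2,4], [1,3,6], [1,3,8], [1,4,6], [2,3,5], [2,3,7], [2,4,5], [3,5,6], [3,7,8], [4,5,8], [4,6,7], [4,7,8]

Hence C_0 ≅ Z^9, C_1 ≅ Z^27, C_2 ≅ Z^18.

Boundary ∂_1: C_1 → C_0 sends each edge [p,q] (with p < q) to q − p.
The 9×27 boundary matrix has rank 8 and Smith normal form diag(1,1,1,1,1,1,1,1).

∂_2: C_2 → C_1 maps a triangle to the signed sum of its edges. For instance
  ∂[4,5,8] = [5,8] − [4,8] + [4,5],
  ∂[0,6,7] = [6,7] − [0,7] + [0,6].
This gives a 27×18 integer matrix of rank 17; reducing to Smith normal form yields diagonal entries (1,1,1,1,1,1,1,1,1,1,1,1,1,1,1,1,1).

Computing H_k = (kernel of ∂_k) / (image of ∂_{k+1}):

  H_1: rank ker ∂_1 − rank ∂_2 = (27 − 8) − 17 = 2, and the invariant factors of ∂_2 are all 1, so H_1 ≅ Z^2.

(K is a triangulation of the torus T^2.)

H_1 = Z^2.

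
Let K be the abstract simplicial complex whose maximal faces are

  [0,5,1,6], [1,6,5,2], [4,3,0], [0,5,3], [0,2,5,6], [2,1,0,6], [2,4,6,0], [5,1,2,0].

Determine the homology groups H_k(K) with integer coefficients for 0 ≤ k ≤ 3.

Take the total order 0 < 1 < 2 < 3 < 4 < 5 < 6 on the vertex set. Then K (dimension 3) consists of the simplices:

  0-simplices (7): [0], [1], [2], [3], [4], [5], [6]
  1-simplices (16): [0,1], [0,2], [0,3], [0,4], [0,5], [0,6], [1,2], [1,5], [1,6], [2,4], [2,5], [2,6], [3,4], [3,5], [4,6], [5,6]
  2-simplices (15): [0,1,2], [0,1,5], [0,1,6], [0,2,4], [0,2,5], [0,2,6], [0,3,4], [0,3,5], [0,4,6], [0,5,6], [1,2,5], [1,2,6], [1,5,6], [2,4,6], [2,5,6]
  3-simplices (6): [0,1,2,5], [0,1,2,6], [0,1,5,6], [0,2,4,6], [0,2,5,6], [1,2,5,6]

Hence C_0 ≅ Z^7, C_1 ≅ Z^16, C_2 ≅ Z^15, C_3 ≅ Z^6.

∂_1: C_1 → C_0 sends each edge [p,q] (with p < q) to q − p.
As a 7×16 matrix over Z this has rank 6, with invariant factors (1,1,1,1,1,1).

Boundary ∂_2: C_2 → C_1 sends each 2-simplex [p,q,r] to [q,r] − [p,r] + [p,q]. For instance
  ∂[2,4,6] = [4,6] − [2,6] + [2,4],
  ∂[0,1,5] = [1,5] − [0,5] + [0,1].
As a 16×15 matrix over Z this has rank 10, with invariant factors (1,1,1,1,1,1,1,1,1,1).

The boundary map ∂_3: C_3 → C_2 sends each 3-simplex σ to the alternating sum Σ_i (−1)^i (σ with its i-th vertex removed). For instance
  ∂[0,2,4,6] = [2,4,6] − [0,4,6] + [0,2,6] − [0,2,4],
  ∂[0,1,5,6] = [1,5,6] − [0,5,6] + [0,1,6] − [0,1,5].
The 15×6 boundary matrix has rank 5 and Smith normal form diag(1,1,1,1,1).

Now H_k = ker ∂_k / im ∂_{k+1}, so:

  H_0: rank C_0 − rank ∂_1 = 7 − 6 = 1, and the invariant factors of ∂_1 are all 1, so H_0 = Z.
  H_1: rank ker ∂_1 − rank ∂_2 = (16 − 6) − 10 = 0, and the invariant factors of ∂_2 are all 1, so H_1 = 0.
  H_2: rank ker ∂_2 − rank ∂_3 = (15 − 10) − 5 = 0, and the invariant factors of ∂_3 are all 1, so H_2 = 0.
  H_3: rank ker ∂_3 − rank ∂_4 = (6 − 5) − 0 = 1, and there is no ∂_4, so H_3 = Z.

As a check, the Euler characteristic is 7 − 16 + 15 − 6 = 0, which agrees with 1 − 0 + 0 − 1 = 0.

H_0 ≅ Z,  H_1 = 0,  H_2 = 0,  H_3 ≅ Z.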